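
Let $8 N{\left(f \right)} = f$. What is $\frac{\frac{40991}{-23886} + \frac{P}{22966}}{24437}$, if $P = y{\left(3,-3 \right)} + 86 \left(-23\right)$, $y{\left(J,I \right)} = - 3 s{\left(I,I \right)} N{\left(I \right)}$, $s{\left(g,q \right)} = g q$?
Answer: $- \frac{3953615873}{53621217247248} \approx -7.3732 \cdot 10^{-5}$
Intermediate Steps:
$N{\left(f \right)} = \frac{f}{8}$
$y{\left(J,I \right)} = - \frac{3 I^{3}}{8}$ ($y{\left(J,I \right)} = - 3 I I \frac{I}{8} = - 3 I^{2} \frac{I}{8} = - \frac{3 I^{3}}{8}$)
$P = - \frac{15743}{8}$ ($P = - \frac{3 \left(-3\right)^{3}}{8} + 86 \left(-23\right) = \left(- \frac{3}{8}\right) \left(-27\right) - 1978 = \frac{81}{8} - 1978 = - \frac{15743}{8} \approx -1967.9$)
$\frac{\frac{40991}{-23886} + \frac{P}{22966}}{24437} = \frac{\frac{40991}{-23886} - \frac{15743}{8 \cdot 22966}}{24437} = \left(40991 \left(- \frac{1}{23886}\right) - \frac{15743}{183728}\right) \frac{1}{24437} = \left(- \frac{40991}{23886} - \frac{15743}{183728}\right) \frac{1}{24437} = \left(- \frac{3953615873}{2194263504}\right) \frac{1}{24437} = - \frac{3953615873}{53621217247248}$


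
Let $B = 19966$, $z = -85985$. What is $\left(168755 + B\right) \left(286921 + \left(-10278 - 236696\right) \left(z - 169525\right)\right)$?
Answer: $11909165794717581$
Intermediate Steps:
$\left(168755 + B\right) \left(286921 + \left(-10278 - 236696\right) \left(z - 169525\right)\right) = \left(168755 + 19966\right) \left(286921 + \left(-10278 - 236696\right) \left(-85985 - 169525\right)\right) = 188721 \left(286921 - 246974 \left(-85985 - 169525\right)\right) = 188721 \left(286921 - -63104326740\right) = 188721 \left(286921 + 63104326740\right) = 188721 \cdot 63104613661 = 11909165794717581$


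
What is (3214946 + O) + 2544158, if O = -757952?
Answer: 5001152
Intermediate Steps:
(3214946 + O) + 2544158 = (3214946 - 757952) + 2544158 = 2456994 + 2544158 = 5001152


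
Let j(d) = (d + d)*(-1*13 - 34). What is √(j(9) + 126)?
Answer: 12*I*√5 ≈ 26.833*I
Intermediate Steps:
j(d) = -94*d (j(d) = (2*d)*(-13 - 34) = (2*d)*(-47) = -94*d)
√(j(9) + 126) = √(-94*9 + 126) = √(-846 + 126) = √(-720) = 12*I*√5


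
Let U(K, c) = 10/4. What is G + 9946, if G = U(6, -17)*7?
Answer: 19927/2 ≈ 9963.5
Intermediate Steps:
U(K, c) = 5/2 (U(K, c) = 10*(¼) = 5/2)
G = 35/2 (G = (5/2)*7 = 35/2 ≈ 17.500)
G + 9946 = 35/2 + 9946 = 19927/2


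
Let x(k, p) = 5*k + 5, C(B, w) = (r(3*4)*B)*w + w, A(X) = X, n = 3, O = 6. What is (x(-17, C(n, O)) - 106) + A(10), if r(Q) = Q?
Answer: -176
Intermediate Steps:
C(B, w) = w + 12*B*w (C(B, w) = ((3*4)*B)*w + w = (12*B)*w + w = 12*B*w + w = w + 12*B*w)
x(k, p) = 5 + 5*k
(x(-17, C(n, O)) - 106) + A(10) = ((5 + 5*(-17)) - 106) + 10 = ((5 - 85) - 106) + 10 = (-80 - 106) + 10 = -186 + 10 = -176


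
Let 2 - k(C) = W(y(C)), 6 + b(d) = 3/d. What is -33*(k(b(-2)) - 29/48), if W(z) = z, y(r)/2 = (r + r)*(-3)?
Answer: 46783/16 ≈ 2923.9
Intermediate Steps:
y(r) = -12*r (y(r) = 2*((r + r)*(-3)) = 2*((2*r)*(-3)) = 2*(-6*r) = -12*r)
b(d) = -6 + 3/d
k(C) = 2 + 12*C (k(C) = 2 - (-12)*C = 2 + 12*C)
-33*(k(b(-2)) - 29/48) = -33*((2 + 12*(-6 + 3/(-2))) - 29/48) = -33*((2 + 12*(-6 + 3*(-½))) - 29*1/48) = -33*((2 + 12*(-6 - 3/2)) - 29/48) = -33*((2 + 12*(-15/2)) - 29/48) = -33*((2 - 90) - 29/48) = -33*(-88 - 29/48) = -33*(-4253/48) = 46783/16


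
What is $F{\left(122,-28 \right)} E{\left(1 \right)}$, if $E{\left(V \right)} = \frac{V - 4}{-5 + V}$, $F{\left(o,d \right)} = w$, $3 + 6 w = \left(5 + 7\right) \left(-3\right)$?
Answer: $- \frac{39}{8} \approx -4.875$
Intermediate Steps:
$w = - \frac{13}{2}$ ($w = - \frac{1}{2} + \frac{\left(5 + 7\right) \left(-3\right)}{6} = - \frac{1}{2} + \frac{12 \left(-3\right)}{6} = - \frac{1}{2} + \frac{1}{6} \left(-36\right) = - \frac{1}{2} - 6 = - \frac{13}{2} \approx -6.5$)
$F{\left(o,d \right)} = - \frac{13}{2}$
$E{\left(V \right)} = \frac{-4 + V}{-5 + V}$
$F{\left(122,-28 \right)} E{\left(1 \right)} = - \frac{13 \frac{-4 + 1}{-5 + 1}}{2} = - \frac{13 \frac{1}{-4} \left(-3\right)}{2} = - \frac{13 \left(\left(- \frac{1}{4}\right) \left(-3\right)\right)}{2} = \left(- \frac{13}{2}\right) \frac{3}{4} = - \frac{39}{8}$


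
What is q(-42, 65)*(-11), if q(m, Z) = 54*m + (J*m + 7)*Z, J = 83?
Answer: 2512433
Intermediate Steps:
q(m, Z) = 54*m + Z*(7 + 83*m) (q(m, Z) = 54*m + (83*m + 7)*Z = 54*m + (7 + 83*m)*Z = 54*m + Z*(7 + 83*m))
q(-42, 65)*(-11) = (7*65 + 54*(-42) + 83*65*(-42))*(-11) = (455 - 2268 - 226590)*(-11) = -228403*(-11) = 2512433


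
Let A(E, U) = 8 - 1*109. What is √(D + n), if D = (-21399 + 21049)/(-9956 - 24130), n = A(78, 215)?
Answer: 4*I*√1833366639/17043 ≈ 10.049*I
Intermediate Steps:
A(E, U) = -101 (A(E, U) = 8 - 109 = -101)
n = -101
D = 175/17043 (D = -350/(-34086) = -350*(-1/34086) = 175/17043 ≈ 0.010268)
√(D + n) = √(175/17043 - 101) = √(-1721168/17043) = 4*I*√1833366639/17043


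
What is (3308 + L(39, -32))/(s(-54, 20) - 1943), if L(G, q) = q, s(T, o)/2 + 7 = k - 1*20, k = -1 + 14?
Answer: -364/219 ≈ -1.6621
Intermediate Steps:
k = 13
s(T, o) = -28 (s(T, o) = -14 + 2*(13 - 1*20) = -14 + 2*(13 - 20) = -14 + 2*(-7) = -14 - 14 = -28)
(3308 + L(39, -32))/(s(-54, 20) - 1943) = (3308 - 32)/(-28 - 1943) = 3276/(-1971) = 3276*(-1/1971) = -364/219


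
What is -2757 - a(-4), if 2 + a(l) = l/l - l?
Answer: -2760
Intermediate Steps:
a(l) = -1 - l (a(l) = -2 + (l/l - l) = -2 + (1 - l) = -1 - l)
-2757 - a(-4) = -2757 - (-1 - 1*(-4)) = -2757 - (-1 + 4) = -2757 - 1*3 = -2757 - 3 = -2760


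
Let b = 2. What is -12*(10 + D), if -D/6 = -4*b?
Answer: -696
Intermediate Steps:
D = 48 (D = -(-24)*2 = -6*(-8) = 48)
-12*(10 + D) = -12*(10 + 48) = -12*58 = -696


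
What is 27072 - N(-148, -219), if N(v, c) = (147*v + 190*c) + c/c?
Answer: 90437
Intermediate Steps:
N(v, c) = 1 + 147*v + 190*c (N(v, c) = (147*v + 190*c) + 1 = 1 + 147*v + 190*c)
27072 - N(-148, -219) = 27072 - (1 + 147*(-148) + 190*(-219)) = 27072 - (1 - 21756 - 41610) = 27072 - 1*(-63365) = 27072 + 63365 = 90437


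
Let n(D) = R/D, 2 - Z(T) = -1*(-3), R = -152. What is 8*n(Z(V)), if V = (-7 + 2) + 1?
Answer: 1216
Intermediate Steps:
V = -4 (V = -5 + 1 = -4)
Z(T) = -1 (Z(T) = 2 - (-1)*(-3) = 2 - 1*3 = 2 - 3 = -1)
n(D) = -152/D
8*n(Z(V)) = 8*(-152/(-1)) = 8*(-152*(-1)) = 8*152 = 1216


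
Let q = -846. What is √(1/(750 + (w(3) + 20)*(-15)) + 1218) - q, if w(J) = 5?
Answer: 846 + √6851265/75 ≈ 880.90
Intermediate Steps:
√(1/(750 + (w(3) + 20)*(-15)) + 1218) - q = √(1/(750 + (5 + 20)*(-15)) + 1218) - 1*(-846) = √(1/(750 + 25*(-15)) + 1218) + 846 = √(1/(750 - 375) + 1218) + 846 = √(1/375 + 1218) + 846 = √(456751/375) + 846 = √6851265/75 + 846 = 846 + √6851265/75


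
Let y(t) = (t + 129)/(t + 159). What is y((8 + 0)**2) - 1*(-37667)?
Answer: 8399934/223 ≈ 37668.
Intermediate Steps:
y(t) = (129 + t)/(159 + t)
y((8 + 0)**2) - 1*(-37667) = (129 + (8 + 0)**2)/(159 + (8 + 0)**2) - 1*(-37667) = (129 + 8**2)/(159 + 8**2) + 37667 = (129 + 64)/(159 + 64) + 37667 = 193/223 + 37667 = 8399934/223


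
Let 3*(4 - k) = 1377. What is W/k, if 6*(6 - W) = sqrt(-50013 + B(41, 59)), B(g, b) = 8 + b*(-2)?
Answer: -6/455 + I*sqrt(50123)/2730 ≈ -0.013187 + 0.082008*I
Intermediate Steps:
B(g, b) = 8 - 2*b
W = 6 - I*sqrt(50123)/6 (W = 6 - sqrt(-50013 + (8 - 2*59))/6 = 6 - sqrt(-50013 + (8 - 118))/6 = 6 - sqrt(-50013 - 110)/6 = 6 - I*sqrt(50123)/6 ≈ 6.0 - 37.314*I)
k = -455 (k = 4 - 1/3*1377 = 4 - 459 = -455)
W/k = (6 - I*sqrt(50123)/6)/(-455) = (6 - I*sqrt(50123)/6)*(-1/455) = -6/455 + I*sqrt(50123)/2730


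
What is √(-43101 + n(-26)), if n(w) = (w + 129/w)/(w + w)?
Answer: I*√116543494/52 ≈ 207.61*I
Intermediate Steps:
n(w) = (w + 129/w)/(2*w) (n(w) = (w + 129/w)/((2*w)) = (w + 129/w)*(1/(2*w)) = (w + 129/w)/(2*w))
√(-43101 + n(-26)) = √(-43101 + (½)*(129 + (-26)²)/(-26)²) = √(-43101 + (½)*(1/676)*(129 + 676)) = √(-43101 + (½)*(1/676)*805) = √(-43101 + 805/1352) = √(-58271747/1352) = I*√116543494/52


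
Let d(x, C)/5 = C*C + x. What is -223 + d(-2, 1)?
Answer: -228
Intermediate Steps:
d(x, C) = 5*x + 5*C**2 (d(x, C) = 5*(C*C + x) = 5*(C**2 + x) = 5*(x + C**2) = 5*x + 5*C**2)
-223 + d(-2, 1) = -223 + (5*(-2) + 5*1**2) = -223 + (-10 + 5*1) = -223 + (-10 + 5) = -223 - 5 = -228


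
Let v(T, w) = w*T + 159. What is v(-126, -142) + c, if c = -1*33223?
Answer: -15172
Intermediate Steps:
v(T, w) = 159 + T*w (v(T, w) = T*w + 159 = 159 + T*w)
c = -33223
v(-126, -142) + c = (159 - 126*(-142)) - 33223 = (159 + 17892) - 33223 = 18051 - 33223 = -15172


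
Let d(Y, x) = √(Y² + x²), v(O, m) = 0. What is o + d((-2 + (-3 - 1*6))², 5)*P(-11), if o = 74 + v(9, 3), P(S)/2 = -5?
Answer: 74 - 10*√14666 ≈ -1137.0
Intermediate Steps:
P(S) = -10 (P(S) = 2*(-5) = -10)
o = 74 (o = 74 + 0 = 74)
o + d((-2 + (-3 - 1*6))², 5)*P(-11) = 74 + √(((-2 + (-3 - 1*6))²)² + 5²)*(-10) = 74 + √(((-2 + (-3 - 6))²)² + 25)*(-10) = 74 + √(((-2 - 9)²)² + 25)*(-10) = 74 + √(((-11)²)² + 25)*(-10) = 74 + √(121² + 25)*(-10) = 74 + √(14641 + 25)*(-10) = 74 + √14666*(-10) = 74 - 10*√14666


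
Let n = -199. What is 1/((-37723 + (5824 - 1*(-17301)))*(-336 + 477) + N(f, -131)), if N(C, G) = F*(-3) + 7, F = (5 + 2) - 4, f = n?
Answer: -1/2058320 ≈ -4.8583e-7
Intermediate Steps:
f = -199
F = 3 (F = 7 - 4 = 3)
N(C, G) = -2 (N(C, G) = 3*(-3) + 7 = -9 + 7 = -2)
1/((-37723 + (5824 - 1*(-17301)))*(-336 + 477) + N(f, -131)) = 1/((-37723 + (5824 - 1*(-17301)))*(-336 + 477) - 2) = 1/((-37723 + (5824 + 17301))*141 - 2) = 1/((-37723 + 23125)*141 - 2) = 1/(-14598*141 - 2) = 1/(-2058318 - 2) = 1/(-2058320) = -1/2058320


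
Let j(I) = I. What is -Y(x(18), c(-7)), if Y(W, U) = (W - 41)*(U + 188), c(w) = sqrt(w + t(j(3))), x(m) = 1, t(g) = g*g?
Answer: 7520 + 40*sqrt(2) ≈ 7576.6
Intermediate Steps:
t(g) = g**2
c(w) = sqrt(9 + w) (c(w) = sqrt(w + 3**2) = sqrt(w + 9) = sqrt(9 + w))
Y(W, U) = (-41 + W)*(188 + U)
-Y(x(18), c(-7)) = -(-7708 - 41*sqrt(9 - 7) + 188*1 + sqrt(9 - 7)*1) = -(-7708 - 41*sqrt(2) + 188 + sqrt(2)*1) = -(-7708 - 41*sqrt(2) + 188 + sqrt(2)) = -(-7520 - 40*sqrt(2)) = 7520 + 40*sqrt(2)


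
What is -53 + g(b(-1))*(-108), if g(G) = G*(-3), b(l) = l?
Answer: -377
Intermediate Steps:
g(G) = -3*G
-53 + g(b(-1))*(-108) = -53 - 3*(-1)*(-108) = -53 + 3*(-108) = -53 - 324 = -377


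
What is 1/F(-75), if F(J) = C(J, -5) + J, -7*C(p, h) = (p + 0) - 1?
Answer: -7/449 ≈ -0.015590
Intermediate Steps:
C(p, h) = 1/7 - p/7 (C(p, h) = -((p + 0) - 1)/7 = -(p - 1)/7 = -(-1 + p)/7 = 1/7 - p/7)
F(J) = 1/7 + 6*J/7 (F(J) = (1/7 - J/7) + J = 1/7 + 6*J/7)
1/F(-75) = 1/(1/7 + (6/7)*(-75)) = 1/(1/7 - 450/7) = 1/(-449/7) = -7/449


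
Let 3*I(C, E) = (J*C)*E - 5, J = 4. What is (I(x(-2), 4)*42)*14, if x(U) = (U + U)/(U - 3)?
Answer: 7644/5 ≈ 1528.8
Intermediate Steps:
x(U) = 2*U/(-3 + U) (x(U) = (2*U)/(-3 + U) = 2*U/(-3 + U))
I(C, E) = -5/3 + 4*C*E/3 (I(C, E) = ((4*C)*E - 5)/3 = (4*C*E - 5)/3 = (-5 + 4*C*E)/3 = -5/3 + 4*C*E/3)
(I(x(-2), 4)*42)*14 = ((-5/3 + (4/3)*(2*(-2)/(-3 - 2))*4)*42)*14 = ((-5/3 + (4/3)*(2*(-2)/(-5))*4)*42)*14 = ((-5/3 + (4/3)*(2*(-2)*(-1/5))*4)*42)*14 = ((-5/3 + (4/3)*(4/5)*4)*42)*14 = ((-5/3 + 64/15)*42)*14 = ((13/5)*42)*14 = (546/5)*14 = 7644/5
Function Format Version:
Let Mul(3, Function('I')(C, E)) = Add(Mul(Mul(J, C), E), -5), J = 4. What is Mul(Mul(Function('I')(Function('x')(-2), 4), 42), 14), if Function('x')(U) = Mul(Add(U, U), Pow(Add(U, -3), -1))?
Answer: Rational(7644, 5) ≈ 1528.8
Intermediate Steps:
Function('x')(U) = Mul(2, U, Pow(Add(-3, U), -1)) (Function('x')(U) = Mul(Mul(2, U), Pow(Add(-3, U), -1)) = Mul(2, U, Pow(Add(-3, U), -1)))
Function('I')(C, E) = Add(Rational(-5, 3), Mul(Rational(4, 3), C, E)) (Function('I')(C, E) = Mul(Rational(1, 3), Add(Mul(Mul(4, C), E), -5)) = Mul(Rational(1, 3), Add(Mul(4, C, E), -5)) = Mul(Rational(1, 3), Add(-5, Mul(4, C, E))) = Add(Rational(-5, 3), Mul(Rational(4, 3), C, E)))
Mul(Mul(Function('I')(Function('x')(-2), 4), 42), 14) = Mul(Mul(Add(Rational(-5, 3), Mul(Rational(4, 3), Mul(2, -2, Pow(Add(-3, -2), -1)), 4)), 42), 14) = Mul(Mul(Add(Rational(-5, 3), Mul(Rational(4, 3), Mul(2, -2, Pow(-5, -1)), 4)), 42), 14) = Mul(Mul(Add(Rational(-5, 3), Mul(Rational(4, 3), Mul(2, -2, Rational(-1, 5)), 4)), 42), 14) = Mul(Mul(Add(Rational(-5, 3), Mul(Rational(4, 3), Rational(4, 5), 4)), 42), 14) = Mul(Mul(Add(Rational(-5, 3), Rational(64, 15)), 42), 14) = Mul(Mul(Rational(13, 5), 42), 14) = Mul(Rational(546, 5), 14) = Rational(7644, 5)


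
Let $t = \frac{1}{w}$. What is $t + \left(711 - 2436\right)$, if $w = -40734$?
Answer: $- \frac{70266151}{40734} \approx -1725.0$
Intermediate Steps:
$t = - \frac{1}{40734}$ ($t = \frac{1}{-40734} = - \frac{1}{40734} \approx -2.455 \cdot 10^{-5}$)
$t + \left(711 - 2436\right) = - \frac{1}{40734} + \left(711 - 2436\right) = - \frac{1}{40734} - 1725 = - \frac{70266151}{40734}$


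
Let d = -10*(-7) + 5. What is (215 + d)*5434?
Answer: 1575860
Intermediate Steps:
d = 75 (d = 70 + 5 = 75)
(215 + d)*5434 = (215 + 75)*5434 = 290*5434 = 1575860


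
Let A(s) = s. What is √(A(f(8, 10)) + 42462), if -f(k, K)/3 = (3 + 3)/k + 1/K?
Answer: √4245945/10 ≈ 206.06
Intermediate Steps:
f(k, K) = -18/k - 3/K (f(k, K) = -3*((3 + 3)/k + 1/K) = -3*(6/k + 1/K) = -3*(1/K + 6/k) = -18/k - 3/K)
√(A(f(8, 10)) + 42462) = √((-18/8 - 3/10) + 42462) = √((-18*⅛ - 3*⅒) + 42462) = √((-9/4 - 3/10) + 42462) = √(-51/20 + 42462) = √(849189/20) = √4245945/10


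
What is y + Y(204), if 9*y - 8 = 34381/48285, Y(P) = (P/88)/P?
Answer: 37452733/38241720 ≈ 0.97937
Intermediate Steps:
Y(P) = 1/88 (Y(P) = (P*(1/88))/P = (P/88)/P = 1/88)
y = 420661/434565 (y = 8/9 + (34381/48285)/9 = 8/9 + (34381*(1/48285))/9 = 8/9 + (1/9)*(34381/48285) = 8/9 + 34381/434565 = 420661/434565 ≈ 0.96801)
y + Y(204) = 420661/434565 + 1/88 = 37452733/38241720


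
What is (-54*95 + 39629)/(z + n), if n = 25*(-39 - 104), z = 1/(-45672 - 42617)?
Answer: -3045882211/315633176 ≈ -9.6501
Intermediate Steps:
z = -1/88289 (z = 1/(-88289) = -1/88289 ≈ -1.1326e-5)
n = -3575 (n = 25*(-143) = -3575)
(-54*95 + 39629)/(z + n) = (-54*95 + 39629)/(-1/88289 - 3575) = (-5130 + 39629)/(-315633176/88289) = 34499*(-88289/315633176) = -3045882211/315633176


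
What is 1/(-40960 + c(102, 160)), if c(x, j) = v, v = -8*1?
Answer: -1/40968 ≈ -2.4409e-5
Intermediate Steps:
v = -8
c(x, j) = -8
1/(-40960 + c(102, 160)) = 1/(-40960 - 8) = 1/(-40968) = -1/40968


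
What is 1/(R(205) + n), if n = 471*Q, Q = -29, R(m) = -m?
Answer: -1/13864 ≈ -7.2129e-5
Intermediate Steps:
n = -13659 (n = 471*(-29) = -13659)
1/(R(205) + n) = 1/(-1*205 - 13659) = 1/(-205 - 13659) = 1/(-13864) = -1/13864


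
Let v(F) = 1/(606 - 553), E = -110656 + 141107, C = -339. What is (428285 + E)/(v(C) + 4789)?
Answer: 4052168/42303 ≈ 95.789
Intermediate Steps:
E = 30451
v(F) = 1/53
(428285 + E)/(v(C) + 4789) = (428285 + 30451)/(1/53 + 4789) = 458736/(253818/53) = 458736*(53/253818) = 4052168/42303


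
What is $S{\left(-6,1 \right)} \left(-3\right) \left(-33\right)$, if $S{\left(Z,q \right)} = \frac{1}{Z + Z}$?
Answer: $- \frac{33}{4} \approx -8.25$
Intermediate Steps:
$S{\left(Z,q \right)} = \frac{1}{2 Z}$
$S{\left(-6,1 \right)} \left(-3\right) \left(-33\right) = \frac{1}{2 \left(-6\right)} \left(-3\right) \left(-33\right) = \frac{1}{2} \left(- \frac{1}{6}\right) \left(-3\right) \left(-33\right) = \left(- \frac{1}{12}\right) \left(-3\right) \left(-33\right) = \frac{1}{4} \left(-33\right) = - \frac{33}{4}$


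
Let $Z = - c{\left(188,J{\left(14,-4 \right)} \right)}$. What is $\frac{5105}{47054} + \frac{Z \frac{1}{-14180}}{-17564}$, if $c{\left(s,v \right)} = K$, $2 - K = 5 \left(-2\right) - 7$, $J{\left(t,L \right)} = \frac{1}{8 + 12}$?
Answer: $\frac{635718872787}{5859576273040} \approx 0.10849$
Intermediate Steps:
$J{\left(t,L \right)} = \frac{1}{20}$
$K = 19$ ($K = 2 - \left(5 \left(-2\right) - 7\right) = 2 - \left(-10 - 7\right) = 2 - -17 = 2 + 17 = 19$)
$c{\left(s,v \right)} = 19$
$Z = -19$ ($Z = \left(-1\right) 19 = -19$)
$\frac{5105}{47054} + \frac{Z \frac{1}{-14180}}{-17564} = \frac{5105}{47054} + \frac{\left(-19\right) \frac{1}{-14180}}{-17564} = 5105 \cdot \frac{1}{47054} + \left(-19\right) \left(- \frac{1}{14180}\right) \left(- \frac{1}{17564}\right) = \frac{5105}{47054} + \frac{19}{14180} \left(- \frac{1}{17564}\right) = \frac{5105}{47054} - \frac{19}{249057520} = \frac{635718872787}{5859576273040}$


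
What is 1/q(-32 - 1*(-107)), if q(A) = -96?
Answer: -1/96 ≈ -0.010417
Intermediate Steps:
1/q(-32 - 1*(-107)) = 1/(-96) = -1/96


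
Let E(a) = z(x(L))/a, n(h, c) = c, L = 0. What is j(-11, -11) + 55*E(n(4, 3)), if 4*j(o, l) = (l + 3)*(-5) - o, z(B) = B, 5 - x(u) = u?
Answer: 1253/12 ≈ 104.42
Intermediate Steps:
x(u) = 5 - u
j(o, l) = -15/4 - 5*l/4 - o/4 (j(o, l) = ((l + 3)*(-5) - o)/4 = ((3 + l)*(-5) - o)/4 = ((-15 - 5*l) - o)/4 = (-15 - o - 5*l)/4 = -15/4 - 5*l/4 - o/4)
E(a) = 5/a (E(a) = (5 - 1*0)/a = (5 + 0)/a = 5/a)
j(-11, -11) + 55*E(n(4, 3)) = (-15/4 - 5/4*(-11) - ¼*(-11)) + 55*(5/3) = (-15/4 + 55/4 + 11/4) + 55*(5*(⅓)) = 51/4 + 55*(5/3) = 51/4 + 275/3 = 1253/12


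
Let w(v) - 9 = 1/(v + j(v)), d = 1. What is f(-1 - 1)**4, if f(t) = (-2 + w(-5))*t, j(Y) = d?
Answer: 531441/16 ≈ 33215.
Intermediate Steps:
j(Y) = 1
w(v) = 9 + 1/(1 + v) (w(v) = 9 + 1/(v + 1) = 9 + 1/(1 + v))
f(t) = 27*t/4 (f(t) = (-2 + (10 + 9*(-5))/(1 - 5))*t = (-2 + (10 - 45)/(-4))*t = (-2 - 1/4*(-35))*t = (-2 + 35/4)*t = 27*t/4)
f(-1 - 1)**4 = (27*(-1 - 1)/4)**4 = ((27/4)*(-2))**4 = (-27/2)**4 = 531441/16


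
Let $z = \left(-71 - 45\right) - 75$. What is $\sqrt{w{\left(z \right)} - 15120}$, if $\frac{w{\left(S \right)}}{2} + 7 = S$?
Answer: $6 i \sqrt{431} \approx 124.56 i$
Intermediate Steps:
$z = -191$ ($z = -116 - 75 = -191$)
$w{\left(S \right)} = -14 + 2 S$
$\sqrt{w{\left(z \right)} - 15120} = \sqrt{\left(-14 + 2 \left(-191\right)\right) - 15120} = \sqrt{\left(-14 - 382\right) - 15120} = \sqrt{-396 - 15120} = \sqrt{-15516} = 6 i \sqrt{431}$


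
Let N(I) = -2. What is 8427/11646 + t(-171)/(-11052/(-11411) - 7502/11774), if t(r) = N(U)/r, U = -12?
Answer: 3738042441835/4925661689862 ≈ 0.75889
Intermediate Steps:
t(r) = -2/r
8427/11646 + t(-171)/(-11052/(-11411) - 7502/11774) = 8427/11646 + (-2/(-171))/(-11052/(-11411) - 7502/11774) = 8427*(1/11646) + (-2*(-1/171))/(-11052*(-1/11411) - 7502*1/11774) = 2809/3882 + 2/(171*(11052/11411 - 3751/5887)) = 2809/3882 + 2/(171*(22260463/67176557)) = 2809/3882 + (2/171)*(67176557/22260463) = 2809/3882 + 134353114/3806539173 = 3738042441835/4925661689862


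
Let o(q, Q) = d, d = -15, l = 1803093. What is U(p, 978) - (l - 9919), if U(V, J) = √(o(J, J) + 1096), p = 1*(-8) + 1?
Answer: -1793174 + √1081 ≈ -1.7931e+6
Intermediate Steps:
o(q, Q) = -15
p = -7 (p = -8 + 1 = -7)
U(V, J) = √1081 (U(V, J) = √(-15 + 1096) = √1081)
U(p, 978) - (l - 9919) = √1081 - (1803093 - 9919) = √1081 - 1*1793174 = √1081 - 1793174 = -1793174 + √1081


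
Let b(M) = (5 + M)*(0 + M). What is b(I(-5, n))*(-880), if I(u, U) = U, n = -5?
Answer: 0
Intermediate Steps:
b(M) = M*(5 + M) (b(M) = (5 + M)*M = M*(5 + M))
b(I(-5, n))*(-880) = -5*(5 - 5)*(-880) = -5*0*(-880) = 0*(-880) = 0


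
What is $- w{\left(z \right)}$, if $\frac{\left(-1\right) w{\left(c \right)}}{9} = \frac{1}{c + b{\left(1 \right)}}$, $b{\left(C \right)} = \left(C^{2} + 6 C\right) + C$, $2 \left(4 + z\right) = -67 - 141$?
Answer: $- \frac{9}{100} \approx -0.09$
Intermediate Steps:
$z = -108$ ($z = -4 + \frac{-67 - 141}{2} = -4 + \frac{1}{2} \left(-208\right) = -4 - 104 = -108$)
$b{\left(C \right)} = C^{2} + 7 C$
$w{\left(c \right)} = - \frac{9}{8 + c}$ ($w{\left(c \right)} = - \frac{9}{c + 1 \left(7 + 1\right)} = - \frac{9}{c + 1 \cdot 8} = - \frac{9}{c + 8} = - \frac{9}{8 + c}$)
$- w{\left(z \right)} = - \frac{-9}{8 - 108} = - \frac{-9}{-100} = - \frac{\left(-9\right) \left(-1\right)}{100} = \left(-1\right) \frac{9}{100} = - \frac{9}{100}$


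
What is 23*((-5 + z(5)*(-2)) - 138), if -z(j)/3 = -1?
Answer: -3427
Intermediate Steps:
z(j) = 3 (z(j) = -3*(-1) = 3)
23*((-5 + z(5)*(-2)) - 138) = 23*((-5 + 3*(-2)) - 138) = 23*((-5 - 6) - 138) = 23*(-11 - 138) = 23*(-149) = -3427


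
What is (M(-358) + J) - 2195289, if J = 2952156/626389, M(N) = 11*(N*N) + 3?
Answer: -492014332342/626389 ≈ -7.8548e+5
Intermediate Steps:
M(N) = 3 + 11*N² (M(N) = 11*N² + 3 = 3 + 11*N²)
J = 2952156/626389 (J = 2952156*(1/626389) = 2952156/626389 ≈ 4.7130)
(M(-358) + J) - 2195289 = ((3 + 11*(-358)²) + 2952156/626389) - 2195289 = ((3 + 11*128164) + 2952156/626389) - 2195289 = ((3 + 1409804) + 2952156/626389) - 2195289 = (1409807 + 2952156/626389) - 2195289 = 883090549079/626389 - 2195289 = -492014332342/626389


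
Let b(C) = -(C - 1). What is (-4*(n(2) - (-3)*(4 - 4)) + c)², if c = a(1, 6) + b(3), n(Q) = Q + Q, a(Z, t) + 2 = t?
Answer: 196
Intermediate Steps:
a(Z, t) = -2 + t
n(Q) = 2*Q
b(C) = 1 - C (b(C) = -(-1 + C) = 1 - C)
c = 2 (c = (-2 + 6) + (1 - 1*3) = 4 + (1 - 3) = 4 - 2 = 2)
(-4*(n(2) - (-3)*(4 - 4)) + c)² = (-4*(2*2 - (-3)*(4 - 4)) + 2)² = (-4*(4 - (-3)*0) + 2)² = (-4*(4 - 1*0) + 2)² = (-4*(4 + 0) + 2)² = (-4*4 + 2)² = (-16 + 2)² = (-14)² = 196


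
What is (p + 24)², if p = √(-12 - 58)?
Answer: (24 + I*√70)² ≈ 506.0 + 401.6*I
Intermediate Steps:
p = I*√70 (p = √(-70) = I*√70 ≈ 8.3666*I)
(p + 24)² = (I*√70 + 24)² = (24 + I*√70)²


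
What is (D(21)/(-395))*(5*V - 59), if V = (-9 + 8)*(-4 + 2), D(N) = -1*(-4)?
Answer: 196/395 ≈ 0.49620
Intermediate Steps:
D(N) = 4
V = 2 (V = -1*(-2) = 2)
(D(21)/(-395))*(5*V - 59) = (4/(-395))*(5*2 - 59) = (4*(-1/395))*(10 - 59) = -4/395*(-49) = 196/395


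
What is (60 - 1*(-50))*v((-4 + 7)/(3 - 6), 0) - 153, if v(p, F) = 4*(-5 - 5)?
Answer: -4553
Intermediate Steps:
v(p, F) = -40 (v(p, F) = 4*(-10) = -40)
(60 - 1*(-50))*v((-4 + 7)/(3 - 6), 0) - 153 = (60 - 1*(-50))*(-40) - 153 = (60 + 50)*(-40) - 153 = 110*(-40) - 153 = -4400 - 153 = -4553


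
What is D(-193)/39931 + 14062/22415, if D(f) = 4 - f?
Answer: 565925477/895053365 ≈ 0.63228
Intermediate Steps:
D(-193)/39931 + 14062/22415 = (4 - 1*(-193))/39931 + 14062/22415 = (4 + 193)*(1/39931) + 14062*(1/22415) = 197*(1/39931) + 14062/22415 = 197/39931 + 14062/22415 = 565925477/895053365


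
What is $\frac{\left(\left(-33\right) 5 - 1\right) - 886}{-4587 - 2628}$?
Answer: $\frac{1052}{7215} \approx 0.14581$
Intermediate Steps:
$\frac{\left(\left(-33\right) 5 - 1\right) - 886}{-4587 - 2628} = \frac{\left(-165 - 1\right) - 886}{-7215} = \left(-166 - 886\right) \left(- \frac{1}{7215}\right) = \left(-1052\right) \left(- \frac{1}{7215}\right) = \frac{1052}{7215}$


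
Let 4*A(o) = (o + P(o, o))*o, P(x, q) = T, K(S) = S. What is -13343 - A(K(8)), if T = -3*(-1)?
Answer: -13365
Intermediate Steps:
T = 3
P(x, q) = 3
A(o) = o*(3 + o)/4 (A(o) = ((o + 3)*o)/4 = ((3 + o)*o)/4 = (o*(3 + o))/4 = o*(3 + o)/4)
-13343 - A(K(8)) = -13343 - 8*(3 + 8)/4 = -13343 - 8*11/4 = -13343 - 1*22 = -13343 - 22 = -13365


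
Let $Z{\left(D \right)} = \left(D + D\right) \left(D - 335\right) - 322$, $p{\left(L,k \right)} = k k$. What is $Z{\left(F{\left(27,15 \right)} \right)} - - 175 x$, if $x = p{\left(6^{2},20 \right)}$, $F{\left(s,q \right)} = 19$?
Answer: $57670$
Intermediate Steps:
$p{\left(L,k \right)} = k^{2}$
$x = 400$ ($x = 20^{2} = 400$)
$Z{\left(D \right)} = -322 + 2 D \left(-335 + D\right)$ ($Z{\left(D \right)} = 2 D \left(-335 + D\right) - 322 = -322 + 2 D \left(-335 + D\right)$)
$Z{\left(F{\left(27,15 \right)} \right)} - - 175 x = \left(-322 - 12730 + 2 \cdot 19^{2}\right) - \left(-175\right) 400 = \left(-322 - 12730 + 2 \cdot 361\right) - -70000 = \left(-322 - 12730 + 722\right) + 70000 = -12330 + 70000 = 57670$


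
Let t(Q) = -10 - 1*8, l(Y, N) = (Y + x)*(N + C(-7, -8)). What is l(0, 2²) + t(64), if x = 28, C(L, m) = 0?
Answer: 94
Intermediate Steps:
l(Y, N) = N*(28 + Y) (l(Y, N) = (Y + 28)*(N + 0) = (28 + Y)*N = N*(28 + Y))
t(Q) = -18 (t(Q) = -10 - 8 = -18)
l(0, 2²) + t(64) = 2²*(28 + 0) - 18 = 4*28 - 18 = 112 - 18 = 94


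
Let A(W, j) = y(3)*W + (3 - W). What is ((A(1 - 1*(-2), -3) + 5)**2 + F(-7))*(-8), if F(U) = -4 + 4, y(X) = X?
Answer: -1568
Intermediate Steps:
A(W, j) = 3 + 2*W (A(W, j) = 3*W + (3 - W) = 3 + 2*W)
F(U) = 0
((A(1 - 1*(-2), -3) + 5)**2 + F(-7))*(-8) = (((3 + 2*(1 - 1*(-2))) + 5)**2 + 0)*(-8) = (((3 + 2*(1 + 2)) + 5)**2 + 0)*(-8) = (((3 + 2*3) + 5)**2 + 0)*(-8) = (((3 + 6) + 5)**2 + 0)*(-8) = ((9 + 5)**2 + 0)*(-8) = (14**2 + 0)*(-8) = (196 + 0)*(-8) = 196*(-8) = -1568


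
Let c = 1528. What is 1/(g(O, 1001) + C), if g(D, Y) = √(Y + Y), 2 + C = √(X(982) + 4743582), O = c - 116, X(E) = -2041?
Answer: 1/(-2 + √2002 + √4741541) ≈ 0.00045040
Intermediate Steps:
O = 1412 (O = 1528 - 116 = 1412)
C = -2 + √4741541 (C = -2 + √(-2041 + 4743582) = -2 + √4741541 ≈ 2175.5)
g(D, Y) = √2*√Y (g(D, Y) = √(2*Y) = √2*√Y)
1/(g(O, 1001) + C) = 1/(√2*√1001 + (-2 + √4741541)) = 1/(√2002 + (-2 + √4741541)) = 1/(-2 + √2002 + √4741541)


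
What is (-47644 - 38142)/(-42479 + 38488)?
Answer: 85786/3991 ≈ 21.495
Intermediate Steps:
(-47644 - 38142)/(-42479 + 38488) = -85786/(-3991) = -85786*(-1/3991) = 85786/3991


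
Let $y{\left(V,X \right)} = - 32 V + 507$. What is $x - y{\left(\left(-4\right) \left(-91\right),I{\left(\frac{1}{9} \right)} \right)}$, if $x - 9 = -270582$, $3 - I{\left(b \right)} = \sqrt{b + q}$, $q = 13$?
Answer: $-259432$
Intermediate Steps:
$I{\left(b \right)} = 3 - \sqrt{13 + b}$ ($I{\left(b \right)} = 3 - \sqrt{b + 13} = 3 - \sqrt{13 + b}$)
$x = -270573$ ($x = 9 - 270582 = -270573$)
$y{\left(V,X \right)} = 507 - 32 V$
$x - y{\left(\left(-4\right) \left(-91\right),I{\left(\frac{1}{9} \right)} \right)} = -270573 - \left(507 - 32 \left(\left(-4\right) \left(-91\right)\right)\right) = -270573 - \left(507 - 11648\right) = -270573 - -11141 = -270573 + 11141 = -259432$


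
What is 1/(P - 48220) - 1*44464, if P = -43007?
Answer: -4056317329/91227 ≈ -44464.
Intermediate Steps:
1/(P - 48220) - 1*44464 = 1/(-43007 - 48220) - 1*44464 = 1/(-91227) - 44464 = -1/91227 - 44464 = -4056317329/91227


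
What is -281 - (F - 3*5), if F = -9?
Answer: -257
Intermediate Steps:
-281 - (F - 3*5) = -281 - (-9 - 3*5) = -281 - (-9 - 15) = -281 - 1*(-24) = -281 + 24 = -257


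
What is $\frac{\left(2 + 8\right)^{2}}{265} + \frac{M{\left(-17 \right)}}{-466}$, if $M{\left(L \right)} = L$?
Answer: $\frac{10221}{24698} \approx 0.41384$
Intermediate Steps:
$\frac{\left(2 + 8\right)^{2}}{265} + \frac{M{\left(-17 \right)}}{-466} = \frac{\left(2 + 8\right)^{2}}{265} - \frac{17}{-466} = 10^{2} \cdot \frac{1}{265} - - \frac{17}{466} = 100 \cdot \frac{1}{265} + \frac{17}{466} = \frac{20}{53} + \frac{17}{466} = \frac{10221}{24698}$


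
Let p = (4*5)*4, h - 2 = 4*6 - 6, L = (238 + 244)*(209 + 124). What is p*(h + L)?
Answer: 12842080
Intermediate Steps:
L = 160506 (L = 482*333 = 160506)
h = 20 (h = 2 + (4*6 - 6) = 2 + (24 - 6) = 2 + 18 = 20)
p = 80 (p = 20*4 = 80)
p*(h + L) = 80*(20 + 160506) = 80*160526 = 12842080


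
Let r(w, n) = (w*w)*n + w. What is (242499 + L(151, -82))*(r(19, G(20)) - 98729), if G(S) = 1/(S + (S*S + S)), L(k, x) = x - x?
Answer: -10532226025461/440 ≈ -2.3937e+10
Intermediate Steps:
L(k, x) = 0
G(S) = 1/(S² + 2*S) (G(S) = 1/(S + (S² + S)) = 1/(S + (S + S²)) = 1/(S² + 2*S))
r(w, n) = w + n*w² (r(w, n) = w²*n + w = n*w² + w = w + n*w²)
(242499 + L(151, -82))*(r(19, G(20)) - 98729) = (242499 + 0)*(19*(1 + (1/(20*(2 + 20)))*19) - 98729) = 242499*(19*(1 + ((1/20)/22)*19) - 98729) = 242499*(19*(1 + ((1/20)*(1/22))*19) - 98729) = 242499*(19*(1 + (1/440)*19) - 98729) = 242499*(19*(1 + 19/440) - 98729) = 242499*(19*(459/440) - 98729) = 242499*(8721/440 - 98729) = 242499*(-43432039/440) = -10532226025461/440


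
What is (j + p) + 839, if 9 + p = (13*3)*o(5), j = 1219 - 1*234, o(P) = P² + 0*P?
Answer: 2790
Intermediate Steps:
o(P) = P² (o(P) = P² + 0 = P²)
j = 985 (j = 1219 - 234 = 985)
p = 966 (p = -9 + (13*3)*5² = -9 + 39*25 = -9 + 975 = 966)
(j + p) + 839 = (985 + 966) + 839 = 1951 + 839 = 2790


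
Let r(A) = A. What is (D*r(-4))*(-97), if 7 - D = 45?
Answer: -14744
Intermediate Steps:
D = -38 (D = 7 - 1*45 = 7 - 45 = -38)
(D*r(-4))*(-97) = -38*(-4)*(-97) = 152*(-97) = -14744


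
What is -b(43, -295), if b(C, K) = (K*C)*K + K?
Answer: -3741780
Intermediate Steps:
b(C, K) = K + C*K² (b(C, K) = (C*K)*K + K = C*K² + K = K + C*K²)
-b(43, -295) = -(-295)*(1 + 43*(-295)) = -(-295)*(1 - 12685) = -(-295)*(-12684) = -1*3741780 = -3741780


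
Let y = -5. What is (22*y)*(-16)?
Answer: 1760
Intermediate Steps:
(22*y)*(-16) = (22*(-5))*(-16) = -110*(-16) = 1760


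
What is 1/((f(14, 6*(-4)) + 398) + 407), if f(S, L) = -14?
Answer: 1/791 ≈ 0.0012642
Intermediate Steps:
1/((f(14, 6*(-4)) + 398) + 407) = 1/((-14 + 398) + 407) = 1/(384 + 407) = 1/791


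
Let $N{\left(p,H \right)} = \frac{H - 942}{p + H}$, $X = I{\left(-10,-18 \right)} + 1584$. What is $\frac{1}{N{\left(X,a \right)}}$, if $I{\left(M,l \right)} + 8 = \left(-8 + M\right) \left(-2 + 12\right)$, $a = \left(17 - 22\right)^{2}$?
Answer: $- \frac{203}{131} \approx -1.5496$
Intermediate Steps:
$a = 25$ ($a = \left(-5\right)^{2} = 25$)
$I{\left(M,l \right)} = -88 + 10 M$ ($I{\left(M,l \right)} = -8 + \left(-8 + M\right) \left(-2 + 12\right) = -8 + \left(-8 + M\right) 10 = -8 + \left(-80 + 10 M\right) = -88 + 10 M$)
$X = 1396$ ($X = \left(-88 + 10 \left(-10\right)\right) + 1584 = \left(-88 - 100\right) + 1584 = -188 + 1584 = 1396$)
$N{\left(p,H \right)} = \frac{-942 + H}{H + p}$
$\frac{1}{N{\left(X,a \right)}} = \frac{1}{\frac{1}{25 + 1396} \left(-942 + 25\right)} = \frac{1}{\frac{1}{1421} \left(-917\right)} = \frac{1}{- \frac{131}{203}} = - \frac{203}{131}$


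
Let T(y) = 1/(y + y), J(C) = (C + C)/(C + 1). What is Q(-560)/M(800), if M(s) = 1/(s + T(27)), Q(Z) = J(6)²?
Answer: 345608/147 ≈ 2351.1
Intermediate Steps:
J(C) = 2*C/(1 + C) (J(C) = (2*C)/(1 + C) = 2*C/(1 + C))
T(y) = 1/(2*y)
Q(Z) = 144/49 (Q(Z) = (2*6/(1 + 6))² = (2*6/7)² = (2*6*(⅐))² = (12/7)² = 144/49)
M(s) = 1/(1/54 + s) (M(s) = 1/(s + (½)/27) = 1/(s + (½)*(1/27)) = 1/(s + 1/54) = 1/(1/54 + s))
Q(-560)/M(800) = 144/(49*((54/(1 + 54*800)))) = 144/(49*((54/(1 + 43200)))) = 144/(49*((54/43201))) = 144/(49*((54*(1/43201)))) = 144/(49*(54/43201)) = (144/49)*(43201/54) = 345608/147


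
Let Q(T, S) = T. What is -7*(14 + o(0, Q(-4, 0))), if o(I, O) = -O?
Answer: -126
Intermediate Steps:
-7*(14 + o(0, Q(-4, 0))) = -7*(14 - 1*(-4)) = -7*(14 + 4) = -7*18 = -126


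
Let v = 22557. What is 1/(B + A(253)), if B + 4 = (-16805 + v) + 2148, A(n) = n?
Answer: 1/8149 ≈ 0.00012271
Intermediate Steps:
B = 7896 (B = -4 + ((-16805 + 22557) + 2148) = -4 + (5752 + 2148) = -4 + 7900 = 7896)
1/(B + A(253)) = 1/(7896 + 253) = 1/8149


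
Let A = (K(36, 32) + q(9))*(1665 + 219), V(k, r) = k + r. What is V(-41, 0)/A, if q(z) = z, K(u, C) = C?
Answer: -1/1884 ≈ -0.00053079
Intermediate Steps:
A = 77244 (A = (32 + 9)*(1665 + 219) = 41*1884 = 77244)
V(-41, 0)/A = (-41 + 0)/77244 = -41*1/77244 = -1/1884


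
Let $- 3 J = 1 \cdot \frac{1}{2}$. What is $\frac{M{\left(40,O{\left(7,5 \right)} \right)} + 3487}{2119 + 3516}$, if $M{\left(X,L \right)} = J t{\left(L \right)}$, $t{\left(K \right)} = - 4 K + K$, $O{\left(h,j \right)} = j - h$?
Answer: $\frac{498}{805} \approx 0.61863$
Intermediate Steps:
$J = - \frac{1}{6}$ ($J = - \frac{1 \cdot \frac{1}{2}}{3} = \left(- \frac{1}{3}\right) \frac{1}{2} = - \frac{1}{6} \approx -0.16667$)
$t{\left(K \right)} = - 3 K$
$M{\left(X,L \right)} = \frac{L}{2}$ ($M{\left(X,L \right)} = - \frac{\left(-3\right) L}{6} = \frac{L}{2}$)
$\frac{M{\left(40,O{\left(7,5 \right)} \right)} + 3487}{2119 + 3516} = \frac{\frac{5 - 7}{2} + 3487}{2119 + 3516} = \frac{\frac{5 - 7}{2} + 3487}{5635} = \left(\frac{1}{2} \left(-2\right) + 3487\right) \frac{1}{5635} = \left(-1 + 3487\right) \frac{1}{5635} = 3486 \cdot \frac{1}{5635} = \frac{498}{805}$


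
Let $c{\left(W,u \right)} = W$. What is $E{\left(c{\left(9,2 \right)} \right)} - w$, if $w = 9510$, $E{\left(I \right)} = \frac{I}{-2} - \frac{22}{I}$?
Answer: $- \frac{171305}{18} \approx -9516.9$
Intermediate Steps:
$E{\left(I \right)} = - \frac{22}{I} - \frac{I}{2}$ ($E{\left(I \right)} = I \left(- \frac{1}{2}\right) - \frac{22}{I} = - \frac{I}{2} - \frac{22}{I} = - \frac{22}{I} - \frac{I}{2}$)
$E{\left(c{\left(9,2 \right)} \right)} - w = \left(- \frac{22}{9} - \frac{9}{2}\right) - 9510 = - \frac{125}{18} - 9510 = - \frac{171305}{18}$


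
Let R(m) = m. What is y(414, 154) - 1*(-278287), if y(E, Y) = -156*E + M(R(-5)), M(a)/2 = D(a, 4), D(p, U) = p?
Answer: 213693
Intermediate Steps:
M(a) = 2*a
y(E, Y) = -10 - 156*E (y(E, Y) = -156*E + 2*(-5) = -156*E - 10 = -10 - 156*E)
y(414, 154) - 1*(-278287) = (-10 - 156*414) - 1*(-278287) = (-10 - 64584) + 278287 = -64594 + 278287 = 213693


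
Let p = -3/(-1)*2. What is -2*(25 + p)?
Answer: -62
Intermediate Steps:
p = 6 (p = -3*(-1)*2 = 3*2 = 6)
-2*(25 + p) = -2*(25 + 6) = -2*31 = -62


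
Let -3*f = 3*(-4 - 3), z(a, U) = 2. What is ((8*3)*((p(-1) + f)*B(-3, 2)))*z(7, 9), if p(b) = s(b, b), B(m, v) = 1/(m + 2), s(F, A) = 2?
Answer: -432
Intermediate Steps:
f = 7 (f = -(-4 - 3) = -(-7) = -⅓*(-21) = 7)
B(m, v) = 1/(2 + m)
p(b) = 2
((8*3)*((p(-1) + f)*B(-3, 2)))*z(7, 9) = ((8*3)*((2 + 7)/(2 - 3)))*2 = (24*(9/(-1)))*2 = (24*(9*(-1)))*2 = (24*(-9))*2 = -216*2 = -432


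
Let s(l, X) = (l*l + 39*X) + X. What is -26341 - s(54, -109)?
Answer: -24897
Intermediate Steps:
s(l, X) = l² + 40*X (s(l, X) = (l² + 39*X) + X = l² + 40*X)
-26341 - s(54, -109) = -26341 - (54² + 40*(-109)) = -26341 - (2916 - 4360) = -26341 - 1*(-1444) = -26341 + 1444 = -24897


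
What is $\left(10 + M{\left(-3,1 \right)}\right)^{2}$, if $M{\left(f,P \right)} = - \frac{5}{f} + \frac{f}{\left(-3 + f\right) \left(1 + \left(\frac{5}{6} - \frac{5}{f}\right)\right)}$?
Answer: $\frac{61504}{441} \approx 139.46$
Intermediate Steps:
$M{\left(f,P \right)} = - \frac{5}{f} + \frac{f}{\left(-3 + f\right) \left(\frac{11}{6} - \frac{5}{f}\right)}$ ($M{\left(f,P \right)} = - \frac{5}{f} + \frac{f}{\left(-3 + f\right) \left(1 + \left(5 \cdot \frac{1}{6} - \frac{5}{f}\right)\right)} = - \frac{5}{f} + \frac{f}{\left(-3 + f\right) \left(1 + \left(\frac{5}{6} - \frac{5}{f}\right)\right)} = - \frac{5}{f} + \frac{f}{\left(-3 + f\right) \left(\frac{11}{6} - \frac{5}{f}\right)}$)
$\left(10 + M{\left(-3,1 \right)}\right)^{2} = \left(10 + \frac{-450 - 55 \left(-3\right)^{2} + 6 \left(-3\right)^{3} + 315 \left(-3\right)}{\left(-3\right) \left(90 - -189 + 11 \left(-3\right)^{2}\right)}\right)^{2} = \left(10 - \frac{-450 - 495 + 6 \left(-27\right) - 945}{3 \left(90 + 189 + 11 \cdot 9\right)}\right)^{2} = \left(10 - \frac{-450 - 495 - 162 - 945}{3 \left(90 + 189 + 99\right)}\right)^{2} = \left(10 - \frac{1}{3} \cdot \frac{1}{378} \left(-2052\right)\right)^{2} = \left(10 - \frac{1}{1134} \left(-2052\right)\right)^{2} = \left(10 + \frac{38}{21}\right)^{2} = \left(\frac{248}{21}\right)^{2} = \frac{61504}{441}$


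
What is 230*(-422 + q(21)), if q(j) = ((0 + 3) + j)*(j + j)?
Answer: 134780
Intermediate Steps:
q(j) = 2*j*(3 + j) (q(j) = (3 + j)*(2*j) = 2*j*(3 + j))
230*(-422 + q(21)) = 230*(-422 + 2*21*(3 + 21)) = 230*(-422 + 2*21*24) = 230*(-422 + 1008) = 230*586 = 134780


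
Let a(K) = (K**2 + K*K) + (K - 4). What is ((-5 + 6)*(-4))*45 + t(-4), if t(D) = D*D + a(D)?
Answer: -140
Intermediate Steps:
a(K) = -4 + K + 2*K**2 (a(K) = (K**2 + K**2) + (-4 + K) = 2*K**2 + (-4 + K) = -4 + K + 2*K**2)
t(D) = -4 + D + 3*D**2 (t(D) = D*D + (-4 + D + 2*D**2) = D**2 + (-4 + D + 2*D**2) = -4 + D + 3*D**2)
((-5 + 6)*(-4))*45 + t(-4) = ((-5 + 6)*(-4))*45 + (-4 - 4 + 3*(-4)**2) = (1*(-4))*45 + (-4 - 4 + 3*16) = -4*45 + (-4 - 4 + 48) = -180 + 40 = -140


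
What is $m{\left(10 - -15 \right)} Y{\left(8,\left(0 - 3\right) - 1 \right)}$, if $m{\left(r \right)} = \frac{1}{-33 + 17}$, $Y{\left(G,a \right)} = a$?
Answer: $\frac{1}{4} \approx 0.25$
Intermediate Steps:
$m{\left(r \right)} = - \frac{1}{16}$ ($m{\left(r \right)} = \frac{1}{-16} = - \frac{1}{16}$)
$m{\left(10 - -15 \right)} Y{\left(8,\left(0 - 3\right) - 1 \right)} = - \frac{\left(0 - 3\right) - 1}{16} = - \frac{-3 - 1}{16} = \left(- \frac{1}{16}\right) \left(-4\right) = \frac{1}{4}$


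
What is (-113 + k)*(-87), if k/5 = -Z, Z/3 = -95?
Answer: -114144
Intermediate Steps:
Z = -285 (Z = 3*(-95) = -285)
k = 1425 (k = 5*(-1*(-285)) = 5*285 = 1425)
(-113 + k)*(-87) = (-113 + 1425)*(-87) = 1312*(-87) = -114144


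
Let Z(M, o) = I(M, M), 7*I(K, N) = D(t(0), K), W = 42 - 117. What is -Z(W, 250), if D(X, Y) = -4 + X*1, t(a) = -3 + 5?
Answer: 2/7 ≈ 0.28571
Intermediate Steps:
W = -75
t(a) = 2
D(X, Y) = -4 + X
I(K, N) = -2/7 (I(K, N) = (-4 + 2)/7 = (1/7)*(-2) = -2/7)
Z(M, o) = -2/7
-Z(W, 250) = -1*(-2/7) = 2/7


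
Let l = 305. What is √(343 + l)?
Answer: 18*√2 ≈ 25.456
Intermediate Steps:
√(343 + l) = √(343 + 305) = √648 = 18*√2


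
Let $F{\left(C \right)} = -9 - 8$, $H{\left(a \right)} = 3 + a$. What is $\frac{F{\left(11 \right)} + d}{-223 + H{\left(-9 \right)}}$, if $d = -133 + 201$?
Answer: $- \frac{51}{229} \approx -0.22271$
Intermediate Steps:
$d = 68$
$F{\left(C \right)} = -17$
$\frac{F{\left(11 \right)} + d}{-223 + H{\left(-9 \right)}} = \frac{-17 + 68}{-223 + \left(3 - 9\right)} = \frac{51}{-223 - 6} = \frac{51}{-229} = 51 \left(- \frac{1}{229}\right) = - \frac{51}{229}$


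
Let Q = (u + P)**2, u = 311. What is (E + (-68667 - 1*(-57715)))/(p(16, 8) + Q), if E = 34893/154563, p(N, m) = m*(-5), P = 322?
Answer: -564246361/20641837129 ≈ -0.027335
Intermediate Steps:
p(N, m) = -5*m
E = 11631/51521 (E = 34893*(1/154563) = 11631/51521 ≈ 0.22575)
Q = 400689 (Q = (311 + 322)**2 = 633**2 = 400689)
(E + (-68667 - 1*(-57715)))/(p(16, 8) + Q) = (11631/51521 + (-68667 - 1*(-57715)))/(-5*8 + 400689) = (11631/51521 + (-68667 + 57715))/(-40 + 400689) = (11631/51521 - 10952)/400649 = -564246361/51521*1/400649 = -564246361/20641837129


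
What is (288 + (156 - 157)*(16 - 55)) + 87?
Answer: 414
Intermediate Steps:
(288 + (156 - 157)*(16 - 55)) + 87 = (288 - 1*(-39)) + 87 = (288 + 39) + 87 = 327 + 87 = 414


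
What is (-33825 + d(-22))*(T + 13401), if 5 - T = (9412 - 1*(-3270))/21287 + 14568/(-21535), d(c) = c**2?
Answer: -29271282267855408/65487935 ≈ -4.4697e+8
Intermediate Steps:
T = 2329079871/458415545 (T = 5 - ((9412 - 1*(-3270))/21287 + 14568/(-21535)) = 5 - ((9412 + 3270)*(1/21287) + 14568*(-1/21535)) = 5 - (12682*(1/21287) - 14568/21535) = 5 - (12682/21287 - 14568/21535) = 5 - 1*(-37002146/458415545) = 5 + 37002146/458415545 = 2329079871/458415545 ≈ 5.0807)
(-33825 + d(-22))*(T + 13401) = (-33825 + (-22)**2)*(2329079871/458415545 + 13401) = (-33825 + 484)*(6145555798416/458415545) = -33341*6145555798416/458415545 = -29271282267855408/65487935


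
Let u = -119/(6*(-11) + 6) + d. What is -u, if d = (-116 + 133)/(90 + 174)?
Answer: -901/440 ≈ -2.0477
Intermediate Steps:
d = 17/264 ≈ 0.064394
u = 901/440 (u = -119/(6*(-11) + 6) + 17/264 = -119/(-66 + 6) + 17/264 = -119/(-60) + 17/264 = -119*(-1/60) + 17/264 = 119/60 + 17/264 = 901/440 ≈ 2.0477)
-u = -1*901/440 = -901/440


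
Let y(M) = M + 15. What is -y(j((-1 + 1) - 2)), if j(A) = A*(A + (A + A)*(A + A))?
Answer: 13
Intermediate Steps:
j(A) = A*(A + 4*A²) (j(A) = A*(A + (2*A)*(2*A)) = A*(A + 4*A²))
y(M) = 15 + M
-y(j((-1 + 1) - 2)) = -(15 + ((-1 + 1) - 2)²*(1 + 4*((-1 + 1) - 2))) = -(15 + (0 - 2)²*(1 + 4*(0 - 2))) = -(15 + (-2)²*(1 + 4*(-2))) = -(15 + 4*(1 - 8)) = -(15 + 4*(-7)) = -(15 - 28) = -1*(-13) = 13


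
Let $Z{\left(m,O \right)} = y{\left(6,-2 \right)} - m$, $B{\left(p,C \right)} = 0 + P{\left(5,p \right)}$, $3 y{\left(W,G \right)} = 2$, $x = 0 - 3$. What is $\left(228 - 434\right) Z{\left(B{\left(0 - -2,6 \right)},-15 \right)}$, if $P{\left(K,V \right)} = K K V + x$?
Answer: $\frac{28634}{3} \approx 9544.7$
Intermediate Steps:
$x = -3$
$y{\left(W,G \right)} = \frac{2}{3}$ ($y{\left(W,G \right)} = \frac{1}{3} \cdot 2 = \frac{2}{3}$)
$P{\left(K,V \right)} = -3 + V K^{2}$ ($P{\left(K,V \right)} = K K V - 3 = K^{2} V - 3 = V K^{2} - 3 = -3 + V K^{2}$)
$B{\left(p,C \right)} = -3 + 25 p$ ($B{\left(p,C \right)} = 0 + \left(-3 + p 5^{2}\right) = 0 + \left(-3 + p 25\right) = 0 + \left(-3 + 25 p\right) = -3 + 25 p$)
$Z{\left(m,O \right)} = \frac{2}{3} - m$
$\left(228 - 434\right) Z{\left(B{\left(0 - -2,6 \right)},-15 \right)} = \left(228 - 434\right) \left(\frac{2}{3} - \left(-3 + 25 \left(0 - -2\right)\right)\right) = - 206 \left(\frac{2}{3} - \left(-3 + 25 \left(0 + 2\right)\right)\right) = - 206 \left(\frac{2}{3} - \left(-3 + 25 \cdot 2\right)\right) = - 206 \left(\frac{2}{3} - \left(-3 + 50\right)\right) = - 206 \left(\frac{2}{3} - 47\right) = \left(-206\right) \left(- \frac{139}{3}\right) = \frac{28634}{3}$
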